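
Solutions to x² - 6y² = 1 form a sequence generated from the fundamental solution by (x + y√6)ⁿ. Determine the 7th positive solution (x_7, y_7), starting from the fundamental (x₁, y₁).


Step 1: Find the fundamental solution (x₁, y₁) of x² - 6y² = 1.
  Expand √6 as a continued fraction. a₀ = ⌊√6⌋ = 2; iterate m_{k+1} = d_k·a_k − m_k, d_{k+1} = (6 − m_{k+1}²)/d_k, a_{k+1} = ⌊(a₀ + m_{k+1})/d_{k+1}⌋ (starting m₀ = 0, d₀ = 1), with convergents p_k = a_k·p_{k-1} + p_{k-2}, q_k = a_k·q_{k-1} + q_{k-2} (p₋₁ = 1, q₋₁ = 0):
  k = 0: a₀ = 2; p₀/q₀ = 2/1; p₀² − 6·q₀² = 4 − 6 = -2.
  k = 1: m = 2, d = 2, a = ⌊(2 + 2)/2⌋ = 2; p/q = (2·2 + 1)/(2·1 + 0) = 5/2; p² − 6·q² = 25 − 24 = 1.
  The first convergent with p² − 6·q² = 1 gives the fundamental solution (x₁, y₁) = (5, 2).
Step 2: Apply the recurrence (x_{n+1}, y_{n+1}) = (x₁x_n + 6y₁y_n, x₁y_n + y₁x_n) repeatedly.
  From (x_1, y_1) = (5, 2): x_2 = 5·5 + 6·2·2 = 49; y_2 = 5·2 + 2·5 = 20.
  From (x_2, y_2) = (49, 20): x_3 = 5·49 + 6·2·20 = 485; y_3 = 5·20 + 2·49 = 198.
  From (x_3, y_3) = (485, 198): x_4 = 5·485 + 6·2·198 = 4801; y_4 = 5·198 + 2·485 = 1960.
  From (x_4, y_4) = (4801, 1960): x_5 = 5·4801 + 6·2·1960 = 47525; y_5 = 5·1960 + 2·4801 = 19402.
  From (x_5, y_5) = (47525, 19402): x_6 = 5·47525 + 6·2·19402 = 470449; y_6 = 5·19402 + 2·47525 = 192060.
  From (x_6, y_6) = (470449, 192060): x_7 = 5·470449 + 6·2·192060 = 4656965; y_7 = 5·192060 + 2·470449 = 1901198.
Step 3: Verify x_7² - 6·y_7² = 21687323011225 - 21687323011224 = 1 (should be 1). ✓

(x_1, y_1) = (5, 2); (x_7, y_7) = (4656965, 1901198).


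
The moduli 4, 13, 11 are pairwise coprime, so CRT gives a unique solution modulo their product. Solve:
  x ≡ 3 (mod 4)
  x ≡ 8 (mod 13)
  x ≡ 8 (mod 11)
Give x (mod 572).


Moduli 4, 13, 11 are pairwise coprime; by CRT there is a unique solution modulo M = 4 · 13 · 11 = 572.
Solve pairwise, accumulating the modulus:
  Start with x ≡ 3 (mod 4).
  Combine with x ≡ 8 (mod 13): since gcd(4, 13) = 1, we get a unique residue mod 52.
    Write x = 3 + 4·t and substitute into x ≡ 8 (mod 13): 4·t ≡ 8 − 3 = 5 (mod 13).
    The inverse of 4 mod 13 is 10 (since 4·10 = 40 = 3·13 + 1), so t ≡ 10·5 = 50 ≡ 11 (mod 13).
    Then x = 3 + 4·11 = 47, valid modulo lcm(4, 13) = 52: x ≡ 47 (mod 52).
  Combine with x ≡ 8 (mod 11): since gcd(52, 11) = 1, we get a unique residue mod 572.
    Write x = 47 + 52·t and substitute into x ≡ 8 (mod 11): 52·t ≡ 8 − 47 = -39 (mod 11).
    Reduce coefficients mod 11: 8·t ≡ 5 (mod 11).
    The inverse of 8 mod 11 is 7 (since 8·7 = 56 = 5·11 + 1), so t ≡ 7·5 = 35 ≡ 2 (mod 11).
    Then x = 47 + 52·2 = 151, valid modulo lcm(52, 11) = 572: x ≡ 151 (mod 572).
Verify: 151 mod 4 = 3 ✓, 151 mod 13 = 8 ✓, 151 mod 11 = 8 ✓.

x ≡ 151 (mod 572).


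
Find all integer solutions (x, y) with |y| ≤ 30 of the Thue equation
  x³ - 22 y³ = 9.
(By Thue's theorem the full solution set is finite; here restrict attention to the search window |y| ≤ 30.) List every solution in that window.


The equation is x³ - 22y³ = 9. For fixed y, x³ = 22·y³ + 9, so a solution requires the RHS to be a perfect cube.
Strategy: iterate y from -30 to 30, compute RHS = 22·y³ + 9, and check whether it is a (positive or negative) perfect cube.
Check small values of y:
  y = 0: RHS = 9 is not a perfect cube.
  y = 1: RHS = 31 is not a perfect cube.
  y = -1: RHS = -13 is not a perfect cube.
  y = 2: RHS = 185 is not a perfect cube.
  y = -2: RHS = -167 is not a perfect cube.
  y = 3: RHS = 603 is not a perfect cube.
  y = -3: RHS = -585 is not a perfect cube.
Continuing the search up to |y| = 30 finds no solutions either.
No (x, y) in the scanned range satisfies the equation.

No integer solutions with |y| ≤ 30.


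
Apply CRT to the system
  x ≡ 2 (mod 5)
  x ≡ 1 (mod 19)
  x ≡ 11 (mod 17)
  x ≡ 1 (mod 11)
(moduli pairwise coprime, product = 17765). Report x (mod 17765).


Product of moduli M = 5 · 19 · 17 · 11 = 17765.
Merge one congruence at a time:
  Start: x ≡ 2 (mod 5).
  Combine with x ≡ 1 (mod 19); new modulus lcm = 95.
    Write x = 2 + 5·t and substitute into x ≡ 1 (mod 19): 5·t ≡ 1 − 2 = -1 (mod 19).
    Reduce coefficients mod 19: 5·t ≡ 18 (mod 19).
    The inverse of 5 mod 19 is 4 (since 5·4 = 20 = 1·19 + 1), so t ≡ 4·18 = 72 ≡ 15 (mod 19).
    Then x = 2 + 5·15 = 77, valid modulo lcm(5, 19) = 95: x ≡ 77 (mod 95).
  Combine with x ≡ 11 (mod 17); new modulus lcm = 1615.
    Write x = 77 + 95·t and substitute into x ≡ 11 (mod 17): 95·t ≡ 11 − 77 = -66 (mod 17).
    Reduce coefficients mod 17: 10·t ≡ 2 (mod 17).
    The inverse of 10 mod 17 is 12 (since 10·12 = 120 = 7·17 + 1), so t ≡ 12·2 = 24 ≡ 7 (mod 17).
    Then x = 77 + 95·7 = 742, valid modulo lcm(95, 17) = 1615: x ≡ 742 (mod 1615).
  Combine with x ≡ 1 (mod 11); new modulus lcm = 17765.
    Write x = 742 + 1615·t and substitute into x ≡ 1 (mod 11): 1615·t ≡ 1 − 742 = -741 (mod 11).
    Reduce coefficients mod 11: 9·t ≡ 7 (mod 11).
    The inverse of 9 mod 11 is 5 (since 9·5 = 45 = 4·11 + 1), so t ≡ 5·7 = 35 ≡ 2 (mod 11).
    Then x = 742 + 1615·2 = 3972, valid modulo lcm(1615, 11) = 17765: x ≡ 3972 (mod 17765).
Verify against each original: 3972 mod 5 = 2, 3972 mod 19 = 1, 3972 mod 17 = 11, 3972 mod 11 = 1.

x ≡ 3972 (mod 17765).


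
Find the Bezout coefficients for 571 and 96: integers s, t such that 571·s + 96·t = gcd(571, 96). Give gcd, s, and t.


Euclidean algorithm on (571, 96) — divide until remainder is 0:
  571 = 5 · 96 + 91
  96 = 1 · 91 + 5
  91 = 18 · 5 + 1
  5 = 5 · 1 + 0
gcd(571, 96) = 1.
Track Bezout coefficients alongside the remainders: start with r₀ = 571 = a·1 + b·0 (s = 1, t = 0) and r₁ = 96 = a·0 + b·1 (s = 0, t = 1); each new remainder r_{k+1} = r_{k-1} − q_k·r_k inherits s_{k+1} = s_{k-1} − q_k·s_k, t_{k+1} = t_{k-1} − q_k·t_k, so r_k = a·s_k + b·t_k at every step:
  q = 5: r = 91, s = 1 − 5·0 = 1, t = 0 − 5·1 = -5  (check: 571·1 + 96·(-5) = 91)
  q = 1: r = 5, s = 0 − 1·1 = -1, t = 1 − 1·(-5) = 6  (check: 571·(-1) + 96·6 = 5)
  q = 18: r = 1, s = 1 − 18·(-1) = 19, t = -5 − 18·6 = -113  (check: 571·19 + 96·(-113) = 1)
The row with r = 1 (the gcd) gives the Bezout coefficients s = 19, t = -113.
Result: 571 · (19) + 96 · (-113) = 1.

gcd(571, 96) = 1; s = 19, t = -113 (check: 571·19 + 96·(-113) = 1).


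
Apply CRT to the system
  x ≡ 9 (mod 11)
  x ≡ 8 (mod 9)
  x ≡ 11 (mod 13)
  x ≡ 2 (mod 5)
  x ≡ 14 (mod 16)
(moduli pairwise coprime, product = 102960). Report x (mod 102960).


Product of moduli M = 11 · 9 · 13 · 5 · 16 = 102960.
Merge one congruence at a time:
  Start: x ≡ 9 (mod 11).
  Combine with x ≡ 8 (mod 9); new modulus lcm = 99.
    Write x = 9 + 11·t and substitute into x ≡ 8 (mod 9): 11·t ≡ 8 − 9 = -1 (mod 9).
    Reduce coefficients mod 9: 2·t ≡ 8 (mod 9).
    The inverse of 2 mod 9 is 5 (since 2·5 = 10 = 1·9 + 1), so t ≡ 5·8 = 40 ≡ 4 (mod 9).
    Then x = 9 + 11·4 = 53, valid modulo lcm(11, 9) = 99: x ≡ 53 (mod 99).
  Combine with x ≡ 11 (mod 13); new modulus lcm = 1287.
    Write x = 53 + 99·t and substitute into x ≡ 11 (mod 13): 99·t ≡ 11 − 53 = -42 (mod 13).
    Reduce coefficients mod 13: 8·t ≡ 10 (mod 13).
    The inverse of 8 mod 13 is 5 (since 8·5 = 40 = 3·13 + 1), so t ≡ 5·10 = 50 ≡ 11 (mod 13).
    Then x = 53 + 99·11 = 1142, valid modulo lcm(99, 13) = 1287: x ≡ 1142 (mod 1287).
  Combine with x ≡ 2 (mod 5); new modulus lcm = 6435.
    Write x = 1142 + 1287·t and substitute into x ≡ 2 (mod 5): 1287·t ≡ 2 − 1142 = -1140 (mod 5).
    Reduce coefficients mod 5: 2·t ≡ 0 (mod 5).
    The inverse of 2 mod 5 is 3 (since 2·3 = 6 = 1·5 + 1), so t ≡ 3·0 = 0 ≡ 0 (mod 5).
    Then x = 1142 + 1287·0 = 1142, valid modulo lcm(1287, 5) = 6435: x ≡ 1142 (mod 6435).
  Combine with x ≡ 14 (mod 16); new modulus lcm = 102960.
    Write x = 1142 + 6435·t and substitute into x ≡ 14 (mod 16): 6435·t ≡ 14 − 1142 = -1128 (mod 16).
    Reduce coefficients mod 16: 3·t ≡ 8 (mod 16).
    The inverse of 3 mod 16 is 11 (since 3·11 = 33 = 2·16 + 1), so t ≡ 11·8 = 88 ≡ 8 (mod 16).
    Then x = 1142 + 6435·8 = 52622, valid modulo lcm(6435, 16) = 102960: x ≡ 52622 (mod 102960).
Verify against each original: 52622 mod 11 = 9, 52622 mod 9 = 8, 52622 mod 13 = 11, 52622 mod 5 = 2, 52622 mod 16 = 14.

x ≡ 52622 (mod 102960).


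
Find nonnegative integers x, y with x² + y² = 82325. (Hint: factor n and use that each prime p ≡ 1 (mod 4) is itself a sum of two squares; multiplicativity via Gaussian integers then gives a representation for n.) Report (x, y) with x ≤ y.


Step 1: Factor n = 82325 = 5^2 · 37 · 89.
Step 2: Check the mod-4 condition on each prime factor: 5 ≡ 1 (mod 4), exponent 2; 37 ≡ 1 (mod 4), exponent 1; 89 ≡ 1 (mod 4), exponent 1.
All primes ≡ 3 (mod 4) appear to even exponent (or don't appear), so by the two-squares theorem n IS expressible as a sum of two squares.
Step 3: Build a representation. Group n = k² · m with k = 5 and m = 37 · 89 = 3293 (a product of primes ≡ 1 (mod 4)); a representation of m scales to one of n via (k·x)² + (k·y)² = k²(x² + y²). Each prime p ≡ 1 (mod 4) is itself a sum of two squares; find a² by testing p − a² for a perfect square:
  37: 37 − 1² = 36 = 6² ⇒ 37 = 1² + 6².
  89: 89 − 1² = 88, 89 − 2² = 85, 89 − 3² = 80, 89 − 4² = 73, 89 − 5² = 64 = 8² ⇒ 89 = 5² + 8².
  Combine using the Brahmagupta–Fibonacci identity (a² + b²)(c² + d²) = (ac − bd)² + (ad + bc)² = (ac + bd)² + (ad − bc)²:
  37 · 89 = 3293: from (1² + 6²)(5² + 8²), take (1·5 − 6·8, 1·8 + 6·5) = (5 − 48, 8 + 30) = (-43, 38); dropping signs (only squares matter) gives (43, 38); check 43² + 38² = 1849 + 1444 = 3293 ✓.
  Scale by k = 5: (5·43, 5·38) = (215, 190).
Step 4: Order so x ≤ y and verify: 190² + 215² = 36100 + 46225 = 82325 = n. ✓

n = 82325 = 190² + 215² (one valid representation with x ≤ y).


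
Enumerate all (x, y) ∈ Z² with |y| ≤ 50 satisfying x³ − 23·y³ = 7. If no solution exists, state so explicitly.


The equation is x³ - 23y³ = 7. For fixed y, x³ = 23·y³ + 7, so a solution requires the RHS to be a perfect cube.
Strategy: iterate y from -50 to 50, compute RHS = 23·y³ + 7, and check whether it is a (positive or negative) perfect cube.
Check small values of y:
  y = 0: RHS = 7 is not a perfect cube.
  y = 1: RHS = 30 is not a perfect cube.
  y = -1: RHS = -16 is not a perfect cube.
  y = 2: RHS = 191 is not a perfect cube.
  y = -2: RHS = -177 is not a perfect cube.
  y = 3: RHS = 628 is not a perfect cube.
  y = -3: RHS = -614 is not a perfect cube.
Continuing the search up to |y| = 50 finds no solutions either.
No (x, y) in the scanned range satisfies the equation.

No integer solutions with |y| ≤ 50.


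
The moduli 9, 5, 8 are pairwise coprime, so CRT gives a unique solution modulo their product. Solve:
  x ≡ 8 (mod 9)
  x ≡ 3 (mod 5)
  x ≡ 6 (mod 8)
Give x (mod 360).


Moduli 9, 5, 8 are pairwise coprime; by CRT there is a unique solution modulo M = 9 · 5 · 8 = 360.
Solve pairwise, accumulating the modulus:
  Start with x ≡ 8 (mod 9).
  Combine with x ≡ 3 (mod 5): since gcd(9, 5) = 1, we get a unique residue mod 45.
    Write x = 8 + 9·t and substitute into x ≡ 3 (mod 5): 9·t ≡ 3 − 8 = -5 (mod 5).
    Reduce coefficients mod 5: 4·t ≡ 0 (mod 5).
    The inverse of 4 mod 5 is 4 (since 4·4 = 16 = 3·5 + 1), so t ≡ 4·0 = 0 ≡ 0 (mod 5).
    Then x = 8 + 9·0 = 8, valid modulo lcm(9, 5) = 45: x ≡ 8 (mod 45).
  Combine with x ≡ 6 (mod 8): since gcd(45, 8) = 1, we get a unique residue mod 360.
    Write x = 8 + 45·t and substitute into x ≡ 6 (mod 8): 45·t ≡ 6 − 8 = -2 (mod 8).
    Reduce coefficients mod 8: 5·t ≡ 6 (mod 8).
    The inverse of 5 mod 8 is 5 (since 5·5 = 25 = 3·8 + 1), so t ≡ 5·6 = 30 ≡ 6 (mod 8).
    Then x = 8 + 45·6 = 278, valid modulo lcm(45, 8) = 360: x ≡ 278 (mod 360).
Verify: 278 mod 9 = 8 ✓, 278 mod 5 = 3 ✓, 278 mod 8 = 6 ✓.

x ≡ 278 (mod 360).


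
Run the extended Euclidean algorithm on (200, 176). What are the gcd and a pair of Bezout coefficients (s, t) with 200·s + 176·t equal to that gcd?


Euclidean algorithm on (200, 176) — divide until remainder is 0:
  200 = 1 · 176 + 24
  176 = 7 · 24 + 8
  24 = 3 · 8 + 0
gcd(200, 176) = 8.
Track Bezout coefficients alongside the remainders: start with r₀ = 200 = a·1 + b·0 (s = 1, t = 0) and r₁ = 176 = a·0 + b·1 (s = 0, t = 1); each new remainder r_{k+1} = r_{k-1} − q_k·r_k inherits s_{k+1} = s_{k-1} − q_k·s_k, t_{k+1} = t_{k-1} − q_k·t_k, so r_k = a·s_k + b·t_k at every step:
  q = 1: r = 24, s = 1 − 1·0 = 1, t = 0 − 1·1 = -1  (check: 200·1 + 176·(-1) = 24)
  q = 7: r = 8, s = 0 − 7·1 = -7, t = 1 − 7·(-1) = 8  (check: 200·(-7) + 176·8 = 8)
The row with r = 8 (the gcd) gives the Bezout coefficients s = -7, t = 8.
Result: 200 · (-7) + 176 · (8) = 8.

gcd(200, 176) = 8; s = -7, t = 8 (check: 200·(-7) + 176·8 = 8).


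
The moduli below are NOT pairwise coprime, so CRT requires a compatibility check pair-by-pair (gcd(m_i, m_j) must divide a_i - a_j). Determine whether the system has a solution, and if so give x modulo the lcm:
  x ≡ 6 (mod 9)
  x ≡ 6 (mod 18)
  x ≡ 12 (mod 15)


Moduli 9, 18, 15 are not pairwise coprime, so CRT works modulo lcm(m_i) when all pairwise compatibility conditions hold.
Pairwise compatibility: gcd(m_i, m_j) must divide a_i - a_j for every pair.
Merge one congruence at a time:
  Start: x ≡ 6 (mod 9).
  Combine with x ≡ 6 (mod 18): gcd(9, 18) = 9; 6 - 6 = 0, which IS divisible by 9, so compatible.
    Write x = 6 + 9·t and substitute into x ≡ 6 (mod 18): 9·t ≡ 6 − 6 = 0 (mod 18).
    Divide the congruence (and modulus) by g = 9: 1·t ≡ 0 (mod 2).
    So t ≡ 0 (mod 2).
    Then x = 6 + 9·0 = 6, valid modulo lcm(9, 18) = 18: x ≡ 6 (mod 18).
  Combine with x ≡ 12 (mod 15): gcd(18, 15) = 3; 12 - 6 = 6, which IS divisible by 3, so compatible.
    Write x = 6 + 18·t and substitute into x ≡ 12 (mod 15): 18·t ≡ 12 − 6 = 6 (mod 15).
    Divide the congruence (and modulus) by g = 3: 6·t ≡ 2 (mod 5).
    Reduce coefficients mod 5: 1·t ≡ 2 (mod 5).
    So t ≡ 2 (mod 5).
    Then x = 6 + 18·2 = 42, valid modulo lcm(18, 15) = 90: x ≡ 42 (mod 90).
Verify: 42 mod 9 = 6, 42 mod 18 = 6, 42 mod 15 = 12.

x ≡ 42 (mod 90).


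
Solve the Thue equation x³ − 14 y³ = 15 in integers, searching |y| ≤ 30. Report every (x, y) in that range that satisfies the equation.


The equation is x³ - 14y³ = 15. For fixed y, x³ = 14·y³ + 15, so a solution requires the RHS to be a perfect cube.
Strategy: iterate y from -30 to 30, compute RHS = 14·y³ + 15, and check whether it is a (positive or negative) perfect cube.
Check small values of y:
  y = 0: RHS = 15 is not a perfect cube.
  y = 1: RHS = 29 is not a perfect cube.
  y = -1: RHS = 1 = (1)³ ⇒ x = 1 works.
  y = 2: RHS = 127 is not a perfect cube.
  y = -2: RHS = -97 is not a perfect cube.
  y = 3: RHS = 393 is not a perfect cube.
  y = -3: RHS = -363 is not a perfect cube.
Continuing the search up to |y| = 30 finds no further solutions beyond those listed.
Collected solutions: (1, -1).

Solutions (with |y| ≤ 30): (1, -1).


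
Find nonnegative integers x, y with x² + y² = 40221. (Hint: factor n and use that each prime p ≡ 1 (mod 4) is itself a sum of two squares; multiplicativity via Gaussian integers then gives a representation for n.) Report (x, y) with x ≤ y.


Step 1: Factor n = 40221 = 3^2 · 41 · 109.
Step 2: Check the mod-4 condition on each prime factor: 3 ≡ 3 (mod 4), exponent 2 (must be even); 41 ≡ 1 (mod 4), exponent 1; 109 ≡ 1 (mod 4), exponent 1.
All primes ≡ 3 (mod 4) appear to even exponent (or don't appear), so by the two-squares theorem n IS expressible as a sum of two squares.
Step 3: Build a representation. Group n = k² · m with k = 3 and m = 41 · 109 = 4469 (a product of primes ≡ 1 (mod 4)); a representation of m scales to one of n via (k·x)² + (k·y)² = k²(x² + y²). Each prime p ≡ 1 (mod 4) is itself a sum of two squares; find a² by testing p − a² for a perfect square:
  41: 41 − 1² = 40, 41 − 2² = 37, 41 − 3² = 32, 41 − 4² = 25 = 5² ⇒ 41 = 4² + 5².
  109: 109 − 1² = 108, 109 − 2² = 105, 109 − 3² = 100 = 10² ⇒ 109 = 3² + 10².
  Combine using the Brahmagupta–Fibonacci identity (a² + b²)(c² + d²) = (ac − bd)² + (ad + bc)² = (ac + bd)² + (ad − bc)²:
  41 · 109 = 4469: from (4² + 5²)(3² + 10²), take (4·3 − 5·10, 4·10 + 5·3) = (12 − 50, 40 + 15) = (-38, 55); dropping signs (only squares matter) gives (38, 55); check 38² + 55² = 1444 + 3025 = 4469 ✓.
  Scale by k = 3: (3·38, 3·55) = (114, 165).
Step 4: Order so x ≤ y and verify: 114² + 165² = 12996 + 27225 = 40221 = n. ✓

n = 40221 = 114² + 165² (one valid representation with x ≤ y).


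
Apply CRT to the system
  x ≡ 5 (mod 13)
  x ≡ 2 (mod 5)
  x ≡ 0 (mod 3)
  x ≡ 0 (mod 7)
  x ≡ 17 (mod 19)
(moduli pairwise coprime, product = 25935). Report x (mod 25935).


Product of moduli M = 13 · 5 · 3 · 7 · 19 = 25935.
Merge one congruence at a time:
  Start: x ≡ 5 (mod 13).
  Combine with x ≡ 2 (mod 5); new modulus lcm = 65.
    Write x = 5 + 13·t and substitute into x ≡ 2 (mod 5): 13·t ≡ 2 − 5 = -3 (mod 5).
    Reduce coefficients mod 5: 3·t ≡ 2 (mod 5).
    The inverse of 3 mod 5 is 2 (since 3·2 = 6 = 1·5 + 1), so t ≡ 2·2 = 4 ≡ 4 (mod 5).
    Then x = 5 + 13·4 = 57, valid modulo lcm(13, 5) = 65: x ≡ 57 (mod 65).
  Combine with x ≡ 0 (mod 3); new modulus lcm = 195.
    Write x = 57 + 65·t and substitute into x ≡ 0 (mod 3): 65·t ≡ 0 − 57 = -57 (mod 3).
    Reduce coefficients mod 3: 2·t ≡ 0 (mod 3).
    The inverse of 2 mod 3 is 2 (since 2·2 = 4 = 1·3 + 1), so t ≡ 2·0 = 0 ≡ 0 (mod 3).
    Then x = 57 + 65·0 = 57, valid modulo lcm(65, 3) = 195: x ≡ 57 (mod 195).
  Combine with x ≡ 0 (mod 7); new modulus lcm = 1365.
    Write x = 57 + 195·t and substitute into x ≡ 0 (mod 7): 195·t ≡ 0 − 57 = -57 (mod 7).
    Reduce coefficients mod 7: 6·t ≡ 6 (mod 7).
    The inverse of 6 mod 7 is 6 (since 6·6 = 36 = 5·7 + 1), so t ≡ 6·6 = 36 ≡ 1 (mod 7).
    Then x = 57 + 195·1 = 252, valid modulo lcm(195, 7) = 1365: x ≡ 252 (mod 1365).
  Combine with x ≡ 17 (mod 19); new modulus lcm = 25935.
    Write x = 252 + 1365·t and substitute into x ≡ 17 (mod 19): 1365·t ≡ 17 − 252 = -235 (mod 19).
    Reduce coefficients mod 19: 16·t ≡ 12 (mod 19).
    The inverse of 16 mod 19 is 6 (since 16·6 = 96 = 5·19 + 1), so t ≡ 6·12 = 72 ≡ 15 (mod 19).
    Then x = 252 + 1365·15 = 20727, valid modulo lcm(1365, 19) = 25935: x ≡ 20727 (mod 25935).
Verify against each original: 20727 mod 13 = 5, 20727 mod 5 = 2, 20727 mod 3 = 0, 20727 mod 7 = 0, 20727 mod 19 = 17.

x ≡ 20727 (mod 25935).


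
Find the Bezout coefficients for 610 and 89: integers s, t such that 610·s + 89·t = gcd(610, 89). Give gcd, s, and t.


Euclidean algorithm on (610, 89) — divide until remainder is 0:
  610 = 6 · 89 + 76
  89 = 1 · 76 + 13
  76 = 5 · 13 + 11
  13 = 1 · 11 + 2
  11 = 5 · 2 + 1
  2 = 2 · 1 + 0
gcd(610, 89) = 1.
Track Bezout coefficients alongside the remainders: start with r₀ = 610 = a·1 + b·0 (s = 1, t = 0) and r₁ = 89 = a·0 + b·1 (s = 0, t = 1); each new remainder r_{k+1} = r_{k-1} − q_k·r_k inherits s_{k+1} = s_{k-1} − q_k·s_k, t_{k+1} = t_{k-1} − q_k·t_k, so r_k = a·s_k + b·t_k at every step:
  q = 6: r = 76, s = 1 − 6·0 = 1, t = 0 − 6·1 = -6  (check: 610·1 + 89·(-6) = 76)
  q = 1: r = 13, s = 0 − 1·1 = -1, t = 1 − 1·(-6) = 7  (check: 610·(-1) + 89·7 = 13)
  q = 5: r = 11, s = 1 − 5·(-1) = 6, t = -6 − 5·7 = -41  (check: 610·6 + 89·(-41) = 11)
  q = 1: r = 2, s = -1 − 1·6 = -7, t = 7 − 1·(-41) = 48  (check: 610·(-7) + 89·48 = 2)
  q = 5: r = 1, s = 6 − 5·(-7) = 41, t = -41 − 5·48 = -281  (check: 610·41 + 89·(-281) = 1)
The row with r = 1 (the gcd) gives the Bezout coefficients s = 41, t = -281.
Result: 610 · (41) + 89 · (-281) = 1.

gcd(610, 89) = 1; s = 41, t = -281 (check: 610·41 + 89·(-281) = 1).


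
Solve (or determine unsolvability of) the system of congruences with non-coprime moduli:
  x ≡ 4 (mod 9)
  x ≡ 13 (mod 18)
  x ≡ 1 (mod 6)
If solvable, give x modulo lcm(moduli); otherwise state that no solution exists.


Moduli 9, 18, 6 are not pairwise coprime, so CRT works modulo lcm(m_i) when all pairwise compatibility conditions hold.
Pairwise compatibility: gcd(m_i, m_j) must divide a_i - a_j for every pair.
Merge one congruence at a time:
  Start: x ≡ 4 (mod 9).
  Combine with x ≡ 13 (mod 18): gcd(9, 18) = 9; 13 - 4 = 9, which IS divisible by 9, so compatible.
    Write x = 4 + 9·t and substitute into x ≡ 13 (mod 18): 9·t ≡ 13 − 4 = 9 (mod 18).
    Divide the congruence (and modulus) by g = 9: 1·t ≡ 1 (mod 2).
    So t ≡ 1 (mod 2).
    Then x = 4 + 9·1 = 13, valid modulo lcm(9, 18) = 18: x ≡ 13 (mod 18).
  Combine with x ≡ 1 (mod 6): gcd(18, 6) = 6; 1 - 13 = -12, which IS divisible by 6, so compatible.
    Write x = 13 + 18·t and substitute into x ≡ 1 (mod 6): 18·t ≡ 1 − 13 = -12 (mod 6).
    Divide the congruence (and modulus) by g = 6: 3·t ≡ -2 (mod 1).
    Modulo 1 every t works; take t = 0.
    Then x = 13 + 18·0 = 13, valid modulo lcm(18, 6) = 18: x ≡ 13 (mod 18).
Verify: 13 mod 9 = 4, 13 mod 18 = 13, 13 mod 6 = 1.

x ≡ 13 (mod 18).


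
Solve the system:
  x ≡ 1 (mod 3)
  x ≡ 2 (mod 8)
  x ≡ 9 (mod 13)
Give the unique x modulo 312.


Moduli 3, 8, 13 are pairwise coprime; by CRT there is a unique solution modulo M = 3 · 8 · 13 = 312.
Solve pairwise, accumulating the modulus:
  Start with x ≡ 1 (mod 3).
  Combine with x ≡ 2 (mod 8): since gcd(3, 8) = 1, we get a unique residue mod 24.
    Write x = 1 + 3·t and substitute into x ≡ 2 (mod 8): 3·t ≡ 2 − 1 = 1 (mod 8).
    The inverse of 3 mod 8 is 3 (since 3·3 = 9 = 1·8 + 1), so t ≡ 3·1 = 3 ≡ 3 (mod 8).
    Then x = 1 + 3·3 = 10, valid modulo lcm(3, 8) = 24: x ≡ 10 (mod 24).
  Combine with x ≡ 9 (mod 13): since gcd(24, 13) = 1, we get a unique residue mod 312.
    Write x = 10 + 24·t and substitute into x ≡ 9 (mod 13): 24·t ≡ 9 − 10 = -1 (mod 13).
    Reduce coefficients mod 13: 11·t ≡ 12 (mod 13).
    The inverse of 11 mod 13 is 6 (since 11·6 = 66 = 5·13 + 1), so t ≡ 6·12 = 72 ≡ 7 (mod 13).
    Then x = 10 + 24·7 = 178, valid modulo lcm(24, 13) = 312: x ≡ 178 (mod 312).
Verify: 178 mod 3 = 1 ✓, 178 mod 8 = 2 ✓, 178 mod 13 = 9 ✓.

x ≡ 178 (mod 312).


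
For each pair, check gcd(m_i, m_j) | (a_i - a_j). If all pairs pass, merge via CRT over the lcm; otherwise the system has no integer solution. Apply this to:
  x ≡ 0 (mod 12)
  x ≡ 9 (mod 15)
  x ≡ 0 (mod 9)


Moduli 12, 15, 9 are not pairwise coprime, so CRT works modulo lcm(m_i) when all pairwise compatibility conditions hold.
Pairwise compatibility: gcd(m_i, m_j) must divide a_i - a_j for every pair.
Merge one congruence at a time:
  Start: x ≡ 0 (mod 12).
  Combine with x ≡ 9 (mod 15): gcd(12, 15) = 3; 9 - 0 = 9, which IS divisible by 3, so compatible.
    Write x = 0 + 12·t and substitute into x ≡ 9 (mod 15): 12·t ≡ 9 − 0 = 9 (mod 15).
    Divide the congruence (and modulus) by g = 3: 4·t ≡ 3 (mod 5).
    The inverse of 4 mod 5 is 4 (since 4·4 = 16 = 3·5 + 1), so t ≡ 4·3 = 12 ≡ 2 (mod 5).
    Then x = 0 + 12·2 = 24, valid modulo lcm(12, 15) = 60: x ≡ 24 (mod 60).
  Combine with x ≡ 0 (mod 9): gcd(60, 9) = 3; 0 - 24 = -24, which IS divisible by 3, so compatible.
    Write x = 24 + 60·t and substitute into x ≡ 0 (mod 9): 60·t ≡ 0 − 24 = -24 (mod 9).
    Divide the congruence (and modulus) by g = 3: 20·t ≡ -8 (mod 3).
    Reduce coefficients mod 3: 2·t ≡ 1 (mod 3).
    The inverse of 2 mod 3 is 2 (since 2·2 = 4 = 1·3 + 1), so t ≡ 2·1 = 2 ≡ 2 (mod 3).
    Then x = 24 + 60·2 = 144, valid modulo lcm(60, 9) = 180: x ≡ 144 (mod 180).
Verify: 144 mod 12 = 0, 144 mod 15 = 9, 144 mod 9 = 0.

x ≡ 144 (mod 180).


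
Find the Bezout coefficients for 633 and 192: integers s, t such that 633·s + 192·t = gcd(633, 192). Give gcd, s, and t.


Euclidean algorithm on (633, 192) — divide until remainder is 0:
  633 = 3 · 192 + 57
  192 = 3 · 57 + 21
  57 = 2 · 21 + 15
  21 = 1 · 15 + 6
  15 = 2 · 6 + 3
  6 = 2 · 3 + 0
gcd(633, 192) = 3.
Track Bezout coefficients alongside the remainders: start with r₀ = 633 = a·1 + b·0 (s = 1, t = 0) and r₁ = 192 = a·0 + b·1 (s = 0, t = 1); each new remainder r_{k+1} = r_{k-1} − q_k·r_k inherits s_{k+1} = s_{k-1} − q_k·s_k, t_{k+1} = t_{k-1} − q_k·t_k, so r_k = a·s_k + b·t_k at every step:
  q = 3: r = 57, s = 1 − 3·0 = 1, t = 0 − 3·1 = -3  (check: 633·1 + 192·(-3) = 57)
  q = 3: r = 21, s = 0 − 3·1 = -3, t = 1 − 3·(-3) = 10  (check: 633·(-3) + 192·10 = 21)
  q = 2: r = 15, s = 1 − 2·(-3) = 7, t = -3 − 2·10 = -23  (check: 633·7 + 192·(-23) = 15)
  q = 1: r = 6, s = -3 − 1·7 = -10, t = 10 − 1·(-23) = 33  (check: 633·(-10) + 192·33 = 6)
  q = 2: r = 3, s = 7 − 2·(-10) = 27, t = -23 − 2·33 = -89  (check: 633·27 + 192·(-89) = 3)
The row with r = 3 (the gcd) gives the Bezout coefficients s = 27, t = -89.
Result: 633 · (27) + 192 · (-89) = 3.

gcd(633, 192) = 3; s = 27, t = -89 (check: 633·27 + 192·(-89) = 3).


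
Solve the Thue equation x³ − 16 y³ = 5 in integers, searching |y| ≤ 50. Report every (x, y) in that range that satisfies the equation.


The equation is x³ - 16y³ = 5. For fixed y, x³ = 16·y³ + 5, so a solution requires the RHS to be a perfect cube.
Strategy: iterate y from -50 to 50, compute RHS = 16·y³ + 5, and check whether it is a (positive or negative) perfect cube.
Check small values of y:
  y = 0: RHS = 5 is not a perfect cube.
  y = 1: RHS = 21 is not a perfect cube.
  y = -1: RHS = -11 is not a perfect cube.
  y = 2: RHS = 133 is not a perfect cube.
  y = -2: RHS = -123 is not a perfect cube.
  y = 3: RHS = 437 is not a perfect cube.
  y = -3: RHS = -427 is not a perfect cube.
Continuing the search up to |y| = 50 finds no solutions either.
No (x, y) in the scanned range satisfies the equation.

No integer solutions with |y| ≤ 50.


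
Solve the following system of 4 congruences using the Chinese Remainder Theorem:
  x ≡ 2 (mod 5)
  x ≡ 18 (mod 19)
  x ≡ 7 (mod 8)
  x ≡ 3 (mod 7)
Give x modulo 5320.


Product of moduli M = 5 · 19 · 8 · 7 = 5320.
Merge one congruence at a time:
  Start: x ≡ 2 (mod 5).
  Combine with x ≡ 18 (mod 19); new modulus lcm = 95.
    Write x = 2 + 5·t and substitute into x ≡ 18 (mod 19): 5·t ≡ 18 − 2 = 16 (mod 19).
    The inverse of 5 mod 19 is 4 (since 5·4 = 20 = 1·19 + 1), so t ≡ 4·16 = 64 ≡ 7 (mod 19).
    Then x = 2 + 5·7 = 37, valid modulo lcm(5, 19) = 95: x ≡ 37 (mod 95).
  Combine with x ≡ 7 (mod 8); new modulus lcm = 760.
    Write x = 37 + 95·t and substitute into x ≡ 7 (mod 8): 95·t ≡ 7 − 37 = -30 (mod 8).
    Reduce coefficients mod 8: 7·t ≡ 2 (mod 8).
    The inverse of 7 mod 8 is 7 (since 7·7 = 49 = 6·8 + 1), so t ≡ 7·2 = 14 ≡ 6 (mod 8).
    Then x = 37 + 95·6 = 607, valid modulo lcm(95, 8) = 760: x ≡ 607 (mod 760).
  Combine with x ≡ 3 (mod 7); new modulus lcm = 5320.
    Write x = 607 + 760·t and substitute into x ≡ 3 (mod 7): 760·t ≡ 3 − 607 = -604 (mod 7).
    Reduce coefficients mod 7: 4·t ≡ 5 (mod 7).
    The inverse of 4 mod 7 is 2 (since 4·2 = 8 = 1·7 + 1), so t ≡ 2·5 = 10 ≡ 3 (mod 7).
    Then x = 607 + 760·3 = 2887, valid modulo lcm(760, 7) = 5320: x ≡ 2887 (mod 5320).
Verify against each original: 2887 mod 5 = 2, 2887 mod 19 = 18, 2887 mod 8 = 7, 2887 mod 7 = 3.

x ≡ 2887 (mod 5320).


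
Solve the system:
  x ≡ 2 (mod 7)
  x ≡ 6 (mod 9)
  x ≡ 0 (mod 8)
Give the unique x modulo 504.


Moduli 7, 9, 8 are pairwise coprime; by CRT there is a unique solution modulo M = 7 · 9 · 8 = 504.
Solve pairwise, accumulating the modulus:
  Start with x ≡ 2 (mod 7).
  Combine with x ≡ 6 (mod 9): since gcd(7, 9) = 1, we get a unique residue mod 63.
    Write x = 2 + 7·t and substitute into x ≡ 6 (mod 9): 7·t ≡ 6 − 2 = 4 (mod 9).
    The inverse of 7 mod 9 is 4 (since 7·4 = 28 = 3·9 + 1), so t ≡ 4·4 = 16 ≡ 7 (mod 9).
    Then x = 2 + 7·7 = 51, valid modulo lcm(7, 9) = 63: x ≡ 51 (mod 63).
  Combine with x ≡ 0 (mod 8): since gcd(63, 8) = 1, we get a unique residue mod 504.
    Write x = 51 + 63·t and substitute into x ≡ 0 (mod 8): 63·t ≡ 0 − 51 = -51 (mod 8).
    Reduce coefficients mod 8: 7·t ≡ 5 (mod 8).
    The inverse of 7 mod 8 is 7 (since 7·7 = 49 = 6·8 + 1), so t ≡ 7·5 = 35 ≡ 3 (mod 8).
    Then x = 51 + 63·3 = 240, valid modulo lcm(63, 8) = 504: x ≡ 240 (mod 504).
Verify: 240 mod 7 = 2 ✓, 240 mod 9 = 6 ✓, 240 mod 8 = 0 ✓.

x ≡ 240 (mod 504).


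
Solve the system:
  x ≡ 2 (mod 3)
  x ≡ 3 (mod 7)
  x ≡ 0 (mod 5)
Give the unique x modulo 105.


Moduli 3, 7, 5 are pairwise coprime; by CRT there is a unique solution modulo M = 3 · 7 · 5 = 105.
Solve pairwise, accumulating the modulus:
  Start with x ≡ 2 (mod 3).
  Combine with x ≡ 3 (mod 7): since gcd(3, 7) = 1, we get a unique residue mod 21.
    Write x = 2 + 3·t and substitute into x ≡ 3 (mod 7): 3·t ≡ 3 − 2 = 1 (mod 7).
    The inverse of 3 mod 7 is 5 (since 3·5 = 15 = 2·7 + 1), so t ≡ 5·1 = 5 ≡ 5 (mod 7).
    Then x = 2 + 3·5 = 17, valid modulo lcm(3, 7) = 21: x ≡ 17 (mod 21).
  Combine with x ≡ 0 (mod 5): since gcd(21, 5) = 1, we get a unique residue mod 105.
    Write x = 17 + 21·t and substitute into x ≡ 0 (mod 5): 21·t ≡ 0 − 17 = -17 (mod 5).
    Reduce coefficients mod 5: 1·t ≡ 3 (mod 5).
    So t ≡ 3 (mod 5).
    Then x = 17 + 21·3 = 80, valid modulo lcm(21, 5) = 105: x ≡ 80 (mod 105).
Verify: 80 mod 3 = 2 ✓, 80 mod 7 = 3 ✓, 80 mod 5 = 0 ✓.

x ≡ 80 (mod 105).


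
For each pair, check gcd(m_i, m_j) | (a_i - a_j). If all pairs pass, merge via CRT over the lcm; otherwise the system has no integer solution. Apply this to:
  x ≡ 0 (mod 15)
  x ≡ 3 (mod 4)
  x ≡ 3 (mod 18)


Moduli 15, 4, 18 are not pairwise coprime, so CRT works modulo lcm(m_i) when all pairwise compatibility conditions hold.
Pairwise compatibility: gcd(m_i, m_j) must divide a_i - a_j for every pair.
Merge one congruence at a time:
  Start: x ≡ 0 (mod 15).
  Combine with x ≡ 3 (mod 4): gcd(15, 4) = 1; 3 - 0 = 3, which IS divisible by 1, so compatible.
    Write x = 0 + 15·t and substitute into x ≡ 3 (mod 4): 15·t ≡ 3 − 0 = 3 (mod 4).
    Reduce coefficients mod 4: 3·t ≡ 3 (mod 4).
    The inverse of 3 mod 4 is 3 (since 3·3 = 9 = 2·4 + 1), so t ≡ 3·3 = 9 ≡ 1 (mod 4).
    Then x = 0 + 15·1 = 15, valid modulo lcm(15, 4) = 60: x ≡ 15 (mod 60).
  Combine with x ≡ 3 (mod 18): gcd(60, 18) = 6; 3 - 15 = -12, which IS divisible by 6, so compatible.
    Write x = 15 + 60·t and substitute into x ≡ 3 (mod 18): 60·t ≡ 3 − 15 = -12 (mod 18).
    Divide the congruence (and modulus) by g = 6: 10·t ≡ -2 (mod 3).
    Reduce coefficients mod 3: 1·t ≡ 1 (mod 3).
    So t ≡ 1 (mod 3).
    Then x = 15 + 60·1 = 75, valid modulo lcm(60, 18) = 180: x ≡ 75 (mod 180).
Verify: 75 mod 15 = 0, 75 mod 4 = 3, 75 mod 18 = 3.

x ≡ 75 (mod 180).


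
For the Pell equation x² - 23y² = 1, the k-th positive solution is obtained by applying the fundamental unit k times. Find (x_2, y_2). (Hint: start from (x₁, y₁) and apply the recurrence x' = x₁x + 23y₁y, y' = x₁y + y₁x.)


Step 1: Find the fundamental solution (x₁, y₁) of x² - 23y² = 1.
  Expand √23 as a continued fraction. a₀ = ⌊√23⌋ = 4; iterate m_{k+1} = d_k·a_k − m_k, d_{k+1} = (23 − m_{k+1}²)/d_k, a_{k+1} = ⌊(a₀ + m_{k+1})/d_{k+1}⌋ (starting m₀ = 0, d₀ = 1), with convergents p_k = a_k·p_{k-1} + p_{k-2}, q_k = a_k·q_{k-1} + q_{k-2} (p₋₁ = 1, q₋₁ = 0):
  k = 0: a₀ = 4; p₀/q₀ = 4/1; p₀² − 23·q₀² = 16 − 23 = -7.
  k = 1: m = 4, d = 7, a = ⌊(4 + 4)/7⌋ = 1; p/q = (1·4 + 1)/(1·1 + 0) = 5/1; p² − 23·q² = 25 − 23 = 2.
  k = 2: m = 3, d = 2, a = ⌊(4 + 3)/2⌋ = 3; p/q = (3·5 + 4)/(3·1 + 1) = 19/4; p² − 23·q² = 361 − 368 = -7.
  k = 3: m = 3, d = 7, a = ⌊(4 + 3)/7⌋ = 1; p/q = (1·19 + 5)/(1·4 + 1) = 24/5; p² − 23·q² = 576 − 575 = 1.
  The first convergent with p² − 23·q² = 1 gives the fundamental solution (x₁, y₁) = (24, 5).
Step 2: Apply the recurrence (x_{n+1}, y_{n+1}) = (x₁x_n + 23y₁y_n, x₁y_n + y₁x_n) repeatedly.
  From (x_1, y_1) = (24, 5): x_2 = 24·24 + 23·5·5 = 1151; y_2 = 24·5 + 5·24 = 240.
Step 3: Verify x_2² - 23·y_2² = 1324801 - 1324800 = 1 (should be 1). ✓

(x_1, y_1) = (24, 5); (x_2, y_2) = (1151, 240).


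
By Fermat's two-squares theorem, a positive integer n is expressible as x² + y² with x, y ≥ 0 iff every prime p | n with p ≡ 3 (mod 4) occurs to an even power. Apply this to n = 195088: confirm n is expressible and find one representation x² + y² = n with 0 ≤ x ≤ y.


Step 1: Factor n = 195088 = 2^4 · 89 · 137.
Step 2: Check the mod-4 condition on each prime factor: 2 = 2 (special); 89 ≡ 1 (mod 4), exponent 1; 137 ≡ 1 (mod 4), exponent 1.
All primes ≡ 3 (mod 4) appear to even exponent (or don't appear), so by the two-squares theorem n IS expressible as a sum of two squares.
Step 3: Build a representation. Group n = k² · m with k = 4 and m = 89 · 137 = 12193 (a product of primes ≡ 1 (mod 4)); a representation of m scales to one of n via (k·x)² + (k·y)² = k²(x² + y²). Each prime p ≡ 1 (mod 4) is itself a sum of two squares; find a² by testing p − a² for a perfect square:
  89: 89 − 1² = 88, 89 − 2² = 85, 89 − 3² = 80, 89 − 4² = 73, 89 − 5² = 64 = 8² ⇒ 89 = 5² + 8².
  137: 137 − 1² = 136, 137 − 2² = 133, 137 − 3² = 128, 137 − 4² = 121 = 11² ⇒ 137 = 4² + 11².
  Combine using the Brahmagupta–Fibonacci identity (a² + b²)(c² + d²) = (ac − bd)² + (ad + bc)² = (ac + bd)² + (ad − bc)²:
  89 · 137 = 12193: from (5² + 8²)(4² + 11²), take (5·4 − 8·11, 5·11 + 8·4) = (20 − 88, 55 + 32) = (-68, 87); dropping signs (only squares matter) gives (68, 87); check 68² + 87² = 4624 + 7569 = 12193 ✓.
  Scale by k = 4: (4·68, 4·87) = (272, 348).
Step 4: Order so x ≤ y and verify: 272² + 348² = 73984 + 121104 = 195088 = n. ✓

n = 195088 = 272² + 348² (one valid representation with x ≤ y).


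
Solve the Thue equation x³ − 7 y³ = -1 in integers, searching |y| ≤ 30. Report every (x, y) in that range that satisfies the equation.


The equation is x³ - 7y³ = -1. For fixed y, x³ = 7·y³ − 1, so a solution requires the RHS to be a perfect cube.
Strategy: iterate y from -30 to 30, compute RHS = 7·y³ − 1, and check whether it is a (positive or negative) perfect cube.
Check small values of y:
  y = 0: RHS = -1 = (-1)³ ⇒ x = -1 works.
  y = 1: RHS = 6 is not a perfect cube.
  y = -1: RHS = -8 = (-2)³ ⇒ x = -2 works.
  y = 2: RHS = 55 is not a perfect cube.
  y = -2: RHS = -57 is not a perfect cube.
  y = 3: RHS = 188 is not a perfect cube.
  y = -3: RHS = -190 is not a perfect cube.
Continuing the search up to |y| = 30 finds no further solutions beyond those listed.
Collected solutions: (-1, 0), (-2, -1).

Solutions (with |y| ≤ 30): (-1, 0), (-2, -1).


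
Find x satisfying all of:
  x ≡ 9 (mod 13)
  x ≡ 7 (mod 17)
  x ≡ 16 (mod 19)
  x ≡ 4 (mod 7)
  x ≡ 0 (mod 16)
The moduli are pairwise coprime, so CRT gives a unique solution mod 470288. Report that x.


Product of moduli M = 13 · 17 · 19 · 7 · 16 = 470288.
Merge one congruence at a time:
  Start: x ≡ 9 (mod 13).
  Combine with x ≡ 7 (mod 17); new modulus lcm = 221.
    Write x = 9 + 13·t and substitute into x ≡ 7 (mod 17): 13·t ≡ 7 − 9 = -2 (mod 17).
    Reduce coefficients mod 17: 13·t ≡ 15 (mod 17).
    The inverse of 13 mod 17 is 4 (since 13·4 = 52 = 3·17 + 1), so t ≡ 4·15 = 60 ≡ 9 (mod 17).
    Then x = 9 + 13·9 = 126, valid modulo lcm(13, 17) = 221: x ≡ 126 (mod 221).
  Combine with x ≡ 16 (mod 19); new modulus lcm = 4199.
    Write x = 126 + 221·t and substitute into x ≡ 16 (mod 19): 221·t ≡ 16 − 126 = -110 (mod 19).
    Reduce coefficients mod 19: 12·t ≡ 4 (mod 19).
    The inverse of 12 mod 19 is 8 (since 12·8 = 96 = 5·19 + 1), so t ≡ 8·4 = 32 ≡ 13 (mod 19).
    Then x = 126 + 221·13 = 2999, valid modulo lcm(221, 19) = 4199: x ≡ 2999 (mod 4199).
  Combine with x ≡ 4 (mod 7); new modulus lcm = 29393.
    Write x = 2999 + 4199·t and substitute into x ≡ 4 (mod 7): 4199·t ≡ 4 − 2999 = -2995 (mod 7).
    Reduce coefficients mod 7: 6·t ≡ 1 (mod 7).
    The inverse of 6 mod 7 is 6 (since 6·6 = 36 = 5·7 + 1), so t ≡ 6·1 = 6 ≡ 6 (mod 7).
    Then x = 2999 + 4199·6 = 28193, valid modulo lcm(4199, 7) = 29393: x ≡ 28193 (mod 29393).
  Combine with x ≡ 0 (mod 16); new modulus lcm = 470288.
    Write x = 28193 + 29393·t and substitute into x ≡ 0 (mod 16): 29393·t ≡ 0 − 28193 = -28193 (mod 16).
    Reduce coefficients mod 16: 1·t ≡ 15 (mod 16).
    So t ≡ 15 (mod 16).
    Then x = 28193 + 29393·15 = 469088, valid modulo lcm(29393, 16) = 470288: x ≡ 469088 (mod 470288).
Verify against each original: 469088 mod 13 = 9, 469088 mod 17 = 7, 469088 mod 19 = 16, 469088 mod 7 = 4, 469088 mod 16 = 0.

x ≡ 469088 (mod 470288).


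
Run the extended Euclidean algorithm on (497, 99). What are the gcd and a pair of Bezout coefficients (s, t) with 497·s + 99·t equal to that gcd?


Euclidean algorithm on (497, 99) — divide until remainder is 0:
  497 = 5 · 99 + 2
  99 = 49 · 2 + 1
  2 = 2 · 1 + 0
gcd(497, 99) = 1.
Track Bezout coefficients alongside the remainders: start with r₀ = 497 = a·1 + b·0 (s = 1, t = 0) and r₁ = 99 = a·0 + b·1 (s = 0, t = 1); each new remainder r_{k+1} = r_{k-1} − q_k·r_k inherits s_{k+1} = s_{k-1} − q_k·s_k, t_{k+1} = t_{k-1} − q_k·t_k, so r_k = a·s_k + b·t_k at every step:
  q = 5: r = 2, s = 1 − 5·0 = 1, t = 0 − 5·1 = -5  (check: 497·1 + 99·(-5) = 2)
  q = 49: r = 1, s = 0 − 49·1 = -49, t = 1 − 49·(-5) = 246  (check: 497·(-49) + 99·246 = 1)
The row with r = 1 (the gcd) gives the Bezout coefficients s = -49, t = 246.
Result: 497 · (-49) + 99 · (246) = 1.

gcd(497, 99) = 1; s = -49, t = 246 (check: 497·(-49) + 99·246 = 1).


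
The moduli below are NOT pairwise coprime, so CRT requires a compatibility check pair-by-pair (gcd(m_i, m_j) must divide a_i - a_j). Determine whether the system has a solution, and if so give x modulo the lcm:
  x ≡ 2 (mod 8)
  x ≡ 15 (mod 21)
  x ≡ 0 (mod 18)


Moduli 8, 21, 18 are not pairwise coprime, so CRT works modulo lcm(m_i) when all pairwise compatibility conditions hold.
Pairwise compatibility: gcd(m_i, m_j) must divide a_i - a_j for every pair.
Merge one congruence at a time:
  Start: x ≡ 2 (mod 8).
  Combine with x ≡ 15 (mod 21): gcd(8, 21) = 1; 15 - 2 = 13, which IS divisible by 1, so compatible.
    Write x = 2 + 8·t and substitute into x ≡ 15 (mod 21): 8·t ≡ 15 − 2 = 13 (mod 21).
    The inverse of 8 mod 21 is 8 (since 8·8 = 64 = 3·21 + 1), so t ≡ 8·13 = 104 ≡ 20 (mod 21).
    Then x = 2 + 8·20 = 162, valid modulo lcm(8, 21) = 168: x ≡ 162 (mod 168).
  Combine with x ≡ 0 (mod 18): gcd(168, 18) = 6; 0 - 162 = -162, which IS divisible by 6, so compatible.
    Write x = 162 + 168·t and substitute into x ≡ 0 (mod 18): 168·t ≡ 0 − 162 = -162 (mod 18).
    Divide the congruence (and modulus) by g = 6: 28·t ≡ -27 (mod 3).
    Reduce coefficients mod 3: 1·t ≡ 0 (mod 3).
    So t ≡ 0 (mod 3).
    Then x = 162 + 168·0 = 162, valid modulo lcm(168, 18) = 504: x ≡ 162 (mod 504).
Verify: 162 mod 8 = 2, 162 mod 21 = 15, 162 mod 18 = 0.

x ≡ 162 (mod 504).


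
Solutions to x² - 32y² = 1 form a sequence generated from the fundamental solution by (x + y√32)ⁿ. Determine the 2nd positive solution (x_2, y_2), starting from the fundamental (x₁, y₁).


Step 1: Find the fundamental solution (x₁, y₁) of x² - 32y² = 1.
  Expand √32 as a continued fraction. a₀ = ⌊√32⌋ = 5; iterate m_{k+1} = d_k·a_k − m_k, d_{k+1} = (32 − m_{k+1}²)/d_k, a_{k+1} = ⌊(a₀ + m_{k+1})/d_{k+1}⌋ (starting m₀ = 0, d₀ = 1), with convergents p_k = a_k·p_{k-1} + p_{k-2}, q_k = a_k·q_{k-1} + q_{k-2} (p₋₁ = 1, q₋₁ = 0):
  k = 0: a₀ = 5; p₀/q₀ = 5/1; p₀² − 32·q₀² = 25 − 32 = -7.
  k = 1: m = 5, d = 7, a = ⌊(5 + 5)/7⌋ = 1; p/q = (1·5 + 1)/(1·1 + 0) = 6/1; p² − 32·q² = 36 − 32 = 4.
  k = 2: m = 2, d = 4, a = ⌊(5 + 2)/4⌋ = 1; p/q = (1·6 + 5)/(1·1 + 1) = 11/2; p² − 32·q² = 121 − 128 = -7.
  k = 3: m = 2, d = 7, a = ⌊(5 + 2)/7⌋ = 1; p/q = (1·11 + 6)/(1·2 + 1) = 17/3; p² − 32·q² = 289 − 288 = 1.
  The first convergent with p² − 32·q² = 1 gives the fundamental solution (x₁, y₁) = (17, 3).
Step 2: Apply the recurrence (x_{n+1}, y_{n+1}) = (x₁x_n + 32y₁y_n, x₁y_n + y₁x_n) repeatedly.
  From (x_1, y_1) = (17, 3): x_2 = 17·17 + 32·3·3 = 577; y_2 = 17·3 + 3·17 = 102.
Step 3: Verify x_2² - 32·y_2² = 332929 - 332928 = 1 (should be 1). ✓

(x_1, y_1) = (17, 3); (x_2, y_2) = (577, 102).
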